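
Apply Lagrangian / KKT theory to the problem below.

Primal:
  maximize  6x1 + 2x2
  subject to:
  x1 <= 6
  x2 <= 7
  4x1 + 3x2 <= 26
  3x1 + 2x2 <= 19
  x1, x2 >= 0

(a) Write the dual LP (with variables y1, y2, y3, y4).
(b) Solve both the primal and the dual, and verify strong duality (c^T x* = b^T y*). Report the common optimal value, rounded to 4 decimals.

The standard primal-dual pair for 'max c^T x s.t. A x <= b, x >= 0' is:
  Dual:  min b^T y  s.t.  A^T y >= c,  y >= 0.

So the dual LP is:
  minimize  6y1 + 7y2 + 26y3 + 19y4
  subject to:
    y1 + 4y3 + 3y4 >= 6
    y2 + 3y3 + 2y4 >= 2
    y1, y2, y3, y4 >= 0

Solving the primal: x* = (6, 0.5).
  primal value c^T x* = 37.
Solving the dual: y* = (3, 0, 0, 1).
  dual value b^T y* = 37.
Strong duality: c^T x* = b^T y*. Confirmed.

37


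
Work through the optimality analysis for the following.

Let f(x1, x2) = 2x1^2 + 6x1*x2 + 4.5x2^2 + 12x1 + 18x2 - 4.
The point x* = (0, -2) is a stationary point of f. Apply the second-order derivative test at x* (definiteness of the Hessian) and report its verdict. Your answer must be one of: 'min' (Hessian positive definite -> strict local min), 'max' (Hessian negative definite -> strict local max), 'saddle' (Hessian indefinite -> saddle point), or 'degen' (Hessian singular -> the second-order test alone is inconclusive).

Compute the Hessian H = grad^2 f:
  H = [[4, 6], [6, 9]]
Verify stationarity: grad f(x*) = H x* + g = (0, 0).
Eigenvalues of H: 0, 13.
H has a zero eigenvalue (singular; positive semidefinite but not definite), so H is neither positive definite, negative definite, nor indefinite. The second-order test alone is inconclusive -> degen.
(Indeed, f is constant along the null direction of H through x*, so x* is not a strict local extremum.)

degen


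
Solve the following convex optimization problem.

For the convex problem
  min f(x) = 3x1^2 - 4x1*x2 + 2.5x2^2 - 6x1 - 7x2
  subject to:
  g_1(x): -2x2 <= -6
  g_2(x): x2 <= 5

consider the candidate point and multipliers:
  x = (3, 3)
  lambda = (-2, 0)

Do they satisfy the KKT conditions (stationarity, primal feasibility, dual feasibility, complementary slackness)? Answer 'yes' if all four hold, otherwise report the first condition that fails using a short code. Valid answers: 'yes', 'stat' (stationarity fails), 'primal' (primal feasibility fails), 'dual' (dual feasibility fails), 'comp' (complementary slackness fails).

Gradient of f: grad f(x) = Q x + c = (0, -4)
Constraint values g_i(x) = a_i^T x - b_i:
  g_1((3, 3)) = 0
  g_2((3, 3)) = -2
Stationarity residual: grad f(x) + sum_i lambda_i a_i = (0, 0)
  -> stationarity OK
Primal feasibility (all g_i <= 0): OK
Dual feasibility (all lambda_i >= 0): FAILS
Complementary slackness (lambda_i * g_i(x) = 0 for all i): OK

Verdict: the first failing condition is dual_feasibility -> dual.

dual


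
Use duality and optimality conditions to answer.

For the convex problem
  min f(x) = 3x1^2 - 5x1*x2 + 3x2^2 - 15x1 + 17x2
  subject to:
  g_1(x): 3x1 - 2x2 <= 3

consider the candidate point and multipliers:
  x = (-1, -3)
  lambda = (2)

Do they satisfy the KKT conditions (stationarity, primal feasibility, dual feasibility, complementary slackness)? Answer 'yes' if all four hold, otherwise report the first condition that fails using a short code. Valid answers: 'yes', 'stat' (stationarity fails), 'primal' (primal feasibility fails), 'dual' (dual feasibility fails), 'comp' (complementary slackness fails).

Gradient of f: grad f(x) = Q x + c = (-6, 4)
Constraint values g_i(x) = a_i^T x - b_i:
  g_1((-1, -3)) = 0
Stationarity residual: grad f(x) + sum_i lambda_i a_i = (0, 0)
  -> stationarity OK
Primal feasibility (all g_i <= 0): OK
Dual feasibility (all lambda_i >= 0): OK
Complementary slackness (lambda_i * g_i(x) = 0 for all i): OK

Verdict: yes, KKT holds.

yes


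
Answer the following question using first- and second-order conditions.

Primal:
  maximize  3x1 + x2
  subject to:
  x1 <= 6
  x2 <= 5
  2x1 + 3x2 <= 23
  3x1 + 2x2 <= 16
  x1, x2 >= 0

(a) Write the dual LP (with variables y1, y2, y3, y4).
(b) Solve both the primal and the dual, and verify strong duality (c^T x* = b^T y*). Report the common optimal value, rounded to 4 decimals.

The standard primal-dual pair for 'max c^T x s.t. A x <= b, x >= 0' is:
  Dual:  min b^T y  s.t.  A^T y >= c,  y >= 0.

So the dual LP is:
  minimize  6y1 + 5y2 + 23y3 + 16y4
  subject to:
    y1 + 2y3 + 3y4 >= 3
    y2 + 3y3 + 2y4 >= 1
    y1, y2, y3, y4 >= 0

Solving the primal: x* = (5.3333, 0).
  primal value c^T x* = 16.
Solving the dual: y* = (0, 0, 0, 1).
  dual value b^T y* = 16.
Strong duality: c^T x* = b^T y*. Confirmed.

16


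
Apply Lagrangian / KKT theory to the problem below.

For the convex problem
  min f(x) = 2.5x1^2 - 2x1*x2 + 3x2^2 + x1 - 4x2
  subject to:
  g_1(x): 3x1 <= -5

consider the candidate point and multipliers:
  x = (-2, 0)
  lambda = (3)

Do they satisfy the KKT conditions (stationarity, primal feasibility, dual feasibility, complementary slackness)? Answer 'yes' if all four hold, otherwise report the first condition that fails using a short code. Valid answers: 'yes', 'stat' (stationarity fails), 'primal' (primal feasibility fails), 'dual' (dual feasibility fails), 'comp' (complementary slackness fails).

Gradient of f: grad f(x) = Q x + c = (-9, 0)
Constraint values g_i(x) = a_i^T x - b_i:
  g_1((-2, 0)) = -1
Stationarity residual: grad f(x) + sum_i lambda_i a_i = (0, 0)
  -> stationarity OK
Primal feasibility (all g_i <= 0): OK
Dual feasibility (all lambda_i >= 0): OK
Complementary slackness (lambda_i * g_i(x) = 0 for all i): FAILS

Verdict: the first failing condition is complementary_slackness -> comp.

comp


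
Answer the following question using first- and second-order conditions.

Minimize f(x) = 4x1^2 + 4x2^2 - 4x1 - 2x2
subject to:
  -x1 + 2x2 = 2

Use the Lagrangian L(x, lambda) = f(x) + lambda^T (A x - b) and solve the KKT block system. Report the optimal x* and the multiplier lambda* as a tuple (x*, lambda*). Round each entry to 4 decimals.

Form the Lagrangian:
  L(x, lambda) = (1/2) x^T Q x + c^T x + lambda^T (A x - b)
Stationarity (grad_x L = 0): Q x + c + A^T lambda = 0.
Primal feasibility: A x = b.

This gives the KKT block system:
  [ Q   A^T ] [ x     ]   [-c ]
  [ A    0  ] [ lambda ] = [ b ]

Solving the linear system:
  x*      = (0.1, 1.05)
  lambda* = (-3.2)
  f(x*)   = 1.95

x* = (0.1, 1.05), lambda* = (-3.2)


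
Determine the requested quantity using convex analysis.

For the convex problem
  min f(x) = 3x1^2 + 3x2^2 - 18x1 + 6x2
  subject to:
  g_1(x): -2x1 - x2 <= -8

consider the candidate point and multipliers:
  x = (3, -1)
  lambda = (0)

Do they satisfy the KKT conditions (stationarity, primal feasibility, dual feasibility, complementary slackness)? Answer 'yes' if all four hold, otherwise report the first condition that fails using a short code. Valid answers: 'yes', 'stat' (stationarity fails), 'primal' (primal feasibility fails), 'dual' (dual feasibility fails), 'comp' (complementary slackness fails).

Gradient of f: grad f(x) = Q x + c = (0, 0)
Constraint values g_i(x) = a_i^T x - b_i:
  g_1((3, -1)) = 3
Stationarity residual: grad f(x) + sum_i lambda_i a_i = (0, 0)
  -> stationarity OK
Primal feasibility (all g_i <= 0): FAILS
Dual feasibility (all lambda_i >= 0): OK
Complementary slackness (lambda_i * g_i(x) = 0 for all i): OK

Verdict: the first failing condition is primal_feasibility -> primal.

primal


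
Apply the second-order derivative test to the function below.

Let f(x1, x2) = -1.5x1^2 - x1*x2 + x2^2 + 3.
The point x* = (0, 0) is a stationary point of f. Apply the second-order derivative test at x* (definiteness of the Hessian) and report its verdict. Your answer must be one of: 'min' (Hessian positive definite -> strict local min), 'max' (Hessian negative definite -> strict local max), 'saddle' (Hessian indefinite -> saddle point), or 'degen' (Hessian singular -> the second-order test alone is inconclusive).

Compute the Hessian H = grad^2 f:
  H = [[-3, -1], [-1, 2]]
Verify stationarity: grad f(x*) = H x* + g = (0, 0).
Eigenvalues of H: -3.1926, 2.1926.
Eigenvalues have mixed signs, so H is indefinite -> x* is a saddle point.

saddle


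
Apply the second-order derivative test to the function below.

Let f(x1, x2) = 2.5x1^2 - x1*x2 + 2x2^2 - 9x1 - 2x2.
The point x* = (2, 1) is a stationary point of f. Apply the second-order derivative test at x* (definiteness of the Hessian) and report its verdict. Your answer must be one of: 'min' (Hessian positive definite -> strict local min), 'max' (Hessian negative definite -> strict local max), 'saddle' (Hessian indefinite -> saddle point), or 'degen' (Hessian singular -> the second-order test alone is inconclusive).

Compute the Hessian H = grad^2 f:
  H = [[5, -1], [-1, 4]]
Verify stationarity: grad f(x*) = H x* + g = (0, 0).
Eigenvalues of H: 3.382, 5.618.
Both eigenvalues > 0, so H is positive definite -> x* is a strict local min.

min


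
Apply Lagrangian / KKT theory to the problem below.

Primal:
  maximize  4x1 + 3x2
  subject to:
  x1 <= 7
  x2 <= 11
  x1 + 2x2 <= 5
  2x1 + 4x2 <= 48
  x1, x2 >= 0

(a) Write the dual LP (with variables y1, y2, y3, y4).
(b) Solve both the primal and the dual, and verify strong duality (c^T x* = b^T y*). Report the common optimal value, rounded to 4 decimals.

The standard primal-dual pair for 'max c^T x s.t. A x <= b, x >= 0' is:
  Dual:  min b^T y  s.t.  A^T y >= c,  y >= 0.

So the dual LP is:
  minimize  7y1 + 11y2 + 5y3 + 48y4
  subject to:
    y1 + y3 + 2y4 >= 4
    y2 + 2y3 + 4y4 >= 3
    y1, y2, y3, y4 >= 0

Solving the primal: x* = (5, 0).
  primal value c^T x* = 20.
Solving the dual: y* = (0, 0, 4, 0).
  dual value b^T y* = 20.
Strong duality: c^T x* = b^T y*. Confirmed.

20


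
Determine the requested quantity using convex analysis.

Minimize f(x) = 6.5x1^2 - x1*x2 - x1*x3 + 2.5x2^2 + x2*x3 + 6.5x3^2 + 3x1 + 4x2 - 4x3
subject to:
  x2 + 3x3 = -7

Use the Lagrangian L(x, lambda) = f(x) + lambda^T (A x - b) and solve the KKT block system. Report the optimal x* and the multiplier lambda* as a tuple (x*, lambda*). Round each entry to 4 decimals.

Form the Lagrangian:
  L(x, lambda) = (1/2) x^T Q x + c^T x + lambda^T (A x - b)
Stationarity (grad_x L = 0): Q x + c + A^T lambda = 0.
Primal feasibility: A x = b.

This gives the KKT block system:
  [ Q   A^T ] [ x     ]   [-c ]
  [ A    0  ] [ lambda ] = [ b ]

Solving the linear system:
  x*      = (-0.5298, -2.3304, -1.5565)
  lambda* = (8.6786)
  f(x*)   = 28.0327

x* = (-0.5298, -2.3304, -1.5565), lambda* = (8.6786)


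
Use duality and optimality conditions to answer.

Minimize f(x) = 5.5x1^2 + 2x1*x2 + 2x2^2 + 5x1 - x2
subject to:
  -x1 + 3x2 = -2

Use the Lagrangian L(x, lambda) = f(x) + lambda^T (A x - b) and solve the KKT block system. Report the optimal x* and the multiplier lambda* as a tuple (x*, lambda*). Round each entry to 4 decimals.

Form the Lagrangian:
  L(x, lambda) = (1/2) x^T Q x + c^T x + lambda^T (A x - b)
Stationarity (grad_x L = 0): Q x + c + A^T lambda = 0.
Primal feasibility: A x = b.

This gives the KKT block system:
  [ Q   A^T ] [ x     ]   [-c ]
  [ A    0  ] [ lambda ] = [ b ]

Solving the linear system:
  x*      = (-0.1913, -0.7304)
  lambda* = (1.4348)
  f(x*)   = 1.3217

x* = (-0.1913, -0.7304), lambda* = (1.4348)


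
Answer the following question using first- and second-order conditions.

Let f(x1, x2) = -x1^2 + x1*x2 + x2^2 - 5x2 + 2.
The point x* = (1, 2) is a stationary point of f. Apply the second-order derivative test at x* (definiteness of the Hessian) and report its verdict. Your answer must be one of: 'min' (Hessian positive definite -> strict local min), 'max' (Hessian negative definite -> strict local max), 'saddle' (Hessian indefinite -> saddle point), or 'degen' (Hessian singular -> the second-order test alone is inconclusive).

Compute the Hessian H = grad^2 f:
  H = [[-2, 1], [1, 2]]
Verify stationarity: grad f(x*) = H x* + g = (0, 0).
Eigenvalues of H: -2.2361, 2.2361.
Eigenvalues have mixed signs, so H is indefinite -> x* is a saddle point.

saddle


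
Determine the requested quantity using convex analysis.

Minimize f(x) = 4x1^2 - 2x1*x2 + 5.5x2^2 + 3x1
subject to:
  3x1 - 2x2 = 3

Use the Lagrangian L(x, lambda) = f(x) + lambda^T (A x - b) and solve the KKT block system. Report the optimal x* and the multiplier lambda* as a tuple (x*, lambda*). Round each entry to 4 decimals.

Form the Lagrangian:
  L(x, lambda) = (1/2) x^T Q x + c^T x + lambda^T (A x - b)
Stationarity (grad_x L = 0): Q x + c + A^T lambda = 0.
Primal feasibility: A x = b.

This gives the KKT block system:
  [ Q   A^T ] [ x     ]   [-c ]
  [ A    0  ] [ lambda ] = [ b ]

Solving the linear system:
  x*      = (0.7009, -0.4486)
  lambda* = (-3.1682)
  f(x*)   = 5.8037

x* = (0.7009, -0.4486), lambda* = (-3.1682)


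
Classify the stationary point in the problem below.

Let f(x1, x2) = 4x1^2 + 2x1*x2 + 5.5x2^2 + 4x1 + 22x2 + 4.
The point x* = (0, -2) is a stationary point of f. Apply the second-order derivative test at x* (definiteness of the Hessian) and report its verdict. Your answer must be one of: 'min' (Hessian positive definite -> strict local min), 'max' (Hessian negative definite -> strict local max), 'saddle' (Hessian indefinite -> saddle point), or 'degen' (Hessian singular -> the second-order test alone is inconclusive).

Compute the Hessian H = grad^2 f:
  H = [[8, 2], [2, 11]]
Verify stationarity: grad f(x*) = H x* + g = (0, 0).
Eigenvalues of H: 7, 12.
Both eigenvalues > 0, so H is positive definite -> x* is a strict local min.

min


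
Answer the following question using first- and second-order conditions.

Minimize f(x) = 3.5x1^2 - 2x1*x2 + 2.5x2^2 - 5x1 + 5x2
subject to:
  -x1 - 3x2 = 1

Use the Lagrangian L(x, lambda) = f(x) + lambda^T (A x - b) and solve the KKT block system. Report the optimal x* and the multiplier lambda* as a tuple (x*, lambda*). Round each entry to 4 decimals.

Form the Lagrangian:
  L(x, lambda) = (1/2) x^T Q x + c^T x + lambda^T (A x - b)
Stationarity (grad_x L = 0): Q x + c + A^T lambda = 0.
Primal feasibility: A x = b.

This gives the KKT block system:
  [ Q   A^T ] [ x     ]   [-c ]
  [ A    0  ] [ lambda ] = [ b ]

Solving the linear system:
  x*      = (0.6125, -0.5375)
  lambda* = (0.3625)
  f(x*)   = -3.0563

x* = (0.6125, -0.5375), lambda* = (0.3625)


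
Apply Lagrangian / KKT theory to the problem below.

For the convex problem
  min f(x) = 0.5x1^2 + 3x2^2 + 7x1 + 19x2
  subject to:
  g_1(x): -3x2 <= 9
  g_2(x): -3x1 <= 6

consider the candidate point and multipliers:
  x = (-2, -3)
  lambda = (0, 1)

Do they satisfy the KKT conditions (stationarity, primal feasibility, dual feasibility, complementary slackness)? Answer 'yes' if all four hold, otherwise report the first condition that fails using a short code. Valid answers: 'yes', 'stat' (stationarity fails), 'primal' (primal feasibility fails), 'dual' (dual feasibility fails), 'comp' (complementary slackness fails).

Gradient of f: grad f(x) = Q x + c = (5, 1)
Constraint values g_i(x) = a_i^T x - b_i:
  g_1((-2, -3)) = 0
  g_2((-2, -3)) = 0
Stationarity residual: grad f(x) + sum_i lambda_i a_i = (2, 1)
  -> stationarity FAILS
Primal feasibility (all g_i <= 0): OK
Dual feasibility (all lambda_i >= 0): OK
Complementary slackness (lambda_i * g_i(x) = 0 for all i): OK

Verdict: the first failing condition is stationarity -> stat.

stat


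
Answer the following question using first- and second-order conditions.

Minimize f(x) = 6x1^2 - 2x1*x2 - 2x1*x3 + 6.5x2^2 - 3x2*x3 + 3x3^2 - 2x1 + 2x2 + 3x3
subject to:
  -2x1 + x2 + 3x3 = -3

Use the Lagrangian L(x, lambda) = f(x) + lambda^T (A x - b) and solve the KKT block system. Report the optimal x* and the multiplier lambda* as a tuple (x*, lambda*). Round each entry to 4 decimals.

Form the Lagrangian:
  L(x, lambda) = (1/2) x^T Q x + c^T x + lambda^T (A x - b)
Stationarity (grad_x L = 0): Q x + c + A^T lambda = 0.
Primal feasibility: A x = b.

This gives the KKT block system:
  [ Q   A^T ] [ x     ]   [-c ]
  [ A    0  ] [ lambda ] = [ b ]

Solving the linear system:
  x*      = (0.0201, -0.377, -0.861)
  lambda* = (0.3583)
  f(x*)   = -1.1511

x* = (0.0201, -0.377, -0.861), lambda* = (0.3583)


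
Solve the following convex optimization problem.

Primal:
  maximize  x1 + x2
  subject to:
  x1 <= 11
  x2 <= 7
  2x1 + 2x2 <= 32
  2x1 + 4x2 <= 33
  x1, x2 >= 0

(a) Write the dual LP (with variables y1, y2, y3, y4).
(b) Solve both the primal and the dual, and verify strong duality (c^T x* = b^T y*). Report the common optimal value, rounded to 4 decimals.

The standard primal-dual pair for 'max c^T x s.t. A x <= b, x >= 0' is:
  Dual:  min b^T y  s.t.  A^T y >= c,  y >= 0.

So the dual LP is:
  minimize  11y1 + 7y2 + 32y3 + 33y4
  subject to:
    y1 + 2y3 + 2y4 >= 1
    y2 + 2y3 + 4y4 >= 1
    y1, y2, y3, y4 >= 0

Solving the primal: x* = (11, 2.75).
  primal value c^T x* = 13.75.
Solving the dual: y* = (0.5, 0, 0, 0.25).
  dual value b^T y* = 13.75.
Strong duality: c^T x* = b^T y*. Confirmed.

13.75


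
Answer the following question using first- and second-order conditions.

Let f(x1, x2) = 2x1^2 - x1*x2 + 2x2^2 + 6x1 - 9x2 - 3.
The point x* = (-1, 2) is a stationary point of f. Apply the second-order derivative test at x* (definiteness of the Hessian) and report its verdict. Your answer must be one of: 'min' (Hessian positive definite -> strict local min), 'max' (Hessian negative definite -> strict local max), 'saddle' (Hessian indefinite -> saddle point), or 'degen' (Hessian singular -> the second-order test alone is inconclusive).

Compute the Hessian H = grad^2 f:
  H = [[4, -1], [-1, 4]]
Verify stationarity: grad f(x*) = H x* + g = (0, 0).
Eigenvalues of H: 3, 5.
Both eigenvalues > 0, so H is positive definite -> x* is a strict local min.

min


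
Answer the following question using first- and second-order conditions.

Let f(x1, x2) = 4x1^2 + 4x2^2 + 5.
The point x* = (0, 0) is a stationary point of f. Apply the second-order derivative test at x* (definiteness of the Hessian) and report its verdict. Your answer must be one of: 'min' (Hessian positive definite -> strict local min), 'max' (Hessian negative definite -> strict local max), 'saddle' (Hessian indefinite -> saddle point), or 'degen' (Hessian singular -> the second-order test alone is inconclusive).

Compute the Hessian H = grad^2 f:
  H = [[8, 0], [0, 8]]
Verify stationarity: grad f(x*) = H x* + g = (0, 0).
Eigenvalues of H: 8, 8.
Both eigenvalues > 0, so H is positive definite -> x* is a strict local min.

min


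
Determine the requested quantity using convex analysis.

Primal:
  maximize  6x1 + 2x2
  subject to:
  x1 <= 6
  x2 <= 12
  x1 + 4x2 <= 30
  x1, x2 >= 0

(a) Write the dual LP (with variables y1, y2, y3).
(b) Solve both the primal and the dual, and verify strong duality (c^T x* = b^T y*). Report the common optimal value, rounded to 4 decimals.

The standard primal-dual pair for 'max c^T x s.t. A x <= b, x >= 0' is:
  Dual:  min b^T y  s.t.  A^T y >= c,  y >= 0.

So the dual LP is:
  minimize  6y1 + 12y2 + 30y3
  subject to:
    y1 + y3 >= 6
    y2 + 4y3 >= 2
    y1, y2, y3 >= 0

Solving the primal: x* = (6, 6).
  primal value c^T x* = 48.
Solving the dual: y* = (5.5, 0, 0.5).
  dual value b^T y* = 48.
Strong duality: c^T x* = b^T y*. Confirmed.

48


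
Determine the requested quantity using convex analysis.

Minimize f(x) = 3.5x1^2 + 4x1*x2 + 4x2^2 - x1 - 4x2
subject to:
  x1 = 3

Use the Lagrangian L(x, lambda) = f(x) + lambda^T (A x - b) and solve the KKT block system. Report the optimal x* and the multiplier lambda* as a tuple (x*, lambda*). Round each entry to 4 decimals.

Form the Lagrangian:
  L(x, lambda) = (1/2) x^T Q x + c^T x + lambda^T (A x - b)
Stationarity (grad_x L = 0): Q x + c + A^T lambda = 0.
Primal feasibility: A x = b.

This gives the KKT block system:
  [ Q   A^T ] [ x     ]   [-c ]
  [ A    0  ] [ lambda ] = [ b ]

Solving the linear system:
  x*      = (3, -1)
  lambda* = (-16)
  f(x*)   = 24.5

x* = (3, -1), lambda* = (-16)


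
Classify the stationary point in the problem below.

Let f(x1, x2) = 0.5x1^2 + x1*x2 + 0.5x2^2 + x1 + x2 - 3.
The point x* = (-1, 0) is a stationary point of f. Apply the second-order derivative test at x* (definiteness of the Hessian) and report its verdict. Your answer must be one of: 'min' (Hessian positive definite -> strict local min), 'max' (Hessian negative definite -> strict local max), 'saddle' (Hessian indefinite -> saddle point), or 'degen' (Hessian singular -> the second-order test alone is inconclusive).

Compute the Hessian H = grad^2 f:
  H = [[1, 1], [1, 1]]
Verify stationarity: grad f(x*) = H x* + g = (0, 0).
Eigenvalues of H: 0, 2.
H has a zero eigenvalue (singular; positive semidefinite but not definite), so H is neither positive definite, negative definite, nor indefinite. The second-order test alone is inconclusive -> degen.
(Indeed, f is constant along the null direction of H through x*, so x* is not a strict local extremum.)

degen


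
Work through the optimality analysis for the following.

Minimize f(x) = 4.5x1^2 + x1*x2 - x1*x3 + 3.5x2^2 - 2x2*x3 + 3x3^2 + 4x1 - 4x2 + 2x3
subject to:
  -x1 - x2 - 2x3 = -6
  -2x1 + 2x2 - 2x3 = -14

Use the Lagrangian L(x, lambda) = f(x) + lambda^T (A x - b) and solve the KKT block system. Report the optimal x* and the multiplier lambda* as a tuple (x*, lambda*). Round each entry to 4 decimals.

Form the Lagrangian:
  L(x, lambda) = (1/2) x^T Q x + c^T x + lambda^T (A x - b)
Stationarity (grad_x L = 0): Q x + c + A^T lambda = 0.
Primal feasibility: A x = b.

This gives the KKT block system:
  [ Q   A^T ] [ x     ]   [-c ]
  [ A    0  ] [ lambda ] = [ b ]

Solving the linear system:
  x*      = (2.3261, -1.8913, 2.7826)
  lambda* = (-0.1087, 10.1848)
  f(x*)   = 82.1848

x* = (2.3261, -1.8913, 2.7826), lambda* = (-0.1087, 10.1848)


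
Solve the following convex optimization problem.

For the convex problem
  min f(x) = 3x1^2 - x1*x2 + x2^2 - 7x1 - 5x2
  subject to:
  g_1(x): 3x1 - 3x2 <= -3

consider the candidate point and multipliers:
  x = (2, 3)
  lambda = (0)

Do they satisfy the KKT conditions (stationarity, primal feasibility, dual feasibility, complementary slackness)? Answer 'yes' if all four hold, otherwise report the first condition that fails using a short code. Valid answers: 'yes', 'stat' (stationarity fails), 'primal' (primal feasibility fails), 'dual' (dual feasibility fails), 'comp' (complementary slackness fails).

Gradient of f: grad f(x) = Q x + c = (2, -1)
Constraint values g_i(x) = a_i^T x - b_i:
  g_1((2, 3)) = 0
Stationarity residual: grad f(x) + sum_i lambda_i a_i = (2, -1)
  -> stationarity FAILS
Primal feasibility (all g_i <= 0): OK
Dual feasibility (all lambda_i >= 0): OK
Complementary slackness (lambda_i * g_i(x) = 0 for all i): OK

Verdict: the first failing condition is stationarity -> stat.

stat


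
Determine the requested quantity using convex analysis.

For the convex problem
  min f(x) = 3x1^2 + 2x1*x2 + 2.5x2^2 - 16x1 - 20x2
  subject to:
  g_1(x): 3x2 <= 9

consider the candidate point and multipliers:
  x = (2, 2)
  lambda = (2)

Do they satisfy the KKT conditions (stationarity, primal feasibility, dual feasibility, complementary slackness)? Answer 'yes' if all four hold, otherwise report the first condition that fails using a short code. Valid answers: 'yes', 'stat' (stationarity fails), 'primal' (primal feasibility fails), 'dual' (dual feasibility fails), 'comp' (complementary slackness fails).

Gradient of f: grad f(x) = Q x + c = (0, -6)
Constraint values g_i(x) = a_i^T x - b_i:
  g_1((2, 2)) = -3
Stationarity residual: grad f(x) + sum_i lambda_i a_i = (0, 0)
  -> stationarity OK
Primal feasibility (all g_i <= 0): OK
Dual feasibility (all lambda_i >= 0): OK
Complementary slackness (lambda_i * g_i(x) = 0 for all i): FAILS

Verdict: the first failing condition is complementary_slackness -> comp.

comp


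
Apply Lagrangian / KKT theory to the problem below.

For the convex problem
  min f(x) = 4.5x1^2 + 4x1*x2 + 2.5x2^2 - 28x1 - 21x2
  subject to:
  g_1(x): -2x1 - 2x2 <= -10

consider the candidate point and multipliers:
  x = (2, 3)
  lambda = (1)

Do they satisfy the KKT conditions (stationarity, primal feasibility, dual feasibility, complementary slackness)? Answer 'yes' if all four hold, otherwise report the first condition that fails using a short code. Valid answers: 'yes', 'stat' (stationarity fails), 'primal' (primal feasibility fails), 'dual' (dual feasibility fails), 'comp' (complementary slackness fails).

Gradient of f: grad f(x) = Q x + c = (2, 2)
Constraint values g_i(x) = a_i^T x - b_i:
  g_1((2, 3)) = 0
Stationarity residual: grad f(x) + sum_i lambda_i a_i = (0, 0)
  -> stationarity OK
Primal feasibility (all g_i <= 0): OK
Dual feasibility (all lambda_i >= 0): OK
Complementary slackness (lambda_i * g_i(x) = 0 for all i): OK

Verdict: yes, KKT holds.

yes


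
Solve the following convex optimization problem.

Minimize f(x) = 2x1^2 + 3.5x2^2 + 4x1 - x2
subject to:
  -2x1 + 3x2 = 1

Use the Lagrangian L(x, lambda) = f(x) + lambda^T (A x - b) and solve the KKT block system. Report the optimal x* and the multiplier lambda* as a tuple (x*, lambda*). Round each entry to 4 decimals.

Form the Lagrangian:
  L(x, lambda) = (1/2) x^T Q x + c^T x + lambda^T (A x - b)
Stationarity (grad_x L = 0): Q x + c + A^T lambda = 0.
Primal feasibility: A x = b.

This gives the KKT block system:
  [ Q   A^T ] [ x     ]   [-c ]
  [ A    0  ] [ lambda ] = [ b ]

Solving the linear system:
  x*      = (-0.6875, -0.125)
  lambda* = (0.625)
  f(x*)   = -1.625

x* = (-0.6875, -0.125), lambda* = (0.625)


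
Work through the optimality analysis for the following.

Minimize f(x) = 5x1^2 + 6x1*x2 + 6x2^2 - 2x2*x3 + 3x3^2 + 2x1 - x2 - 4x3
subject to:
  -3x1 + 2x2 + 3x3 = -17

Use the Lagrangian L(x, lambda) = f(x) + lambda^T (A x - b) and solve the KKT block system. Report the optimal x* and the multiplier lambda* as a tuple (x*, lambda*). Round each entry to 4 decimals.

Form the Lagrangian:
  L(x, lambda) = (1/2) x^T Q x + c^T x + lambda^T (A x - b)
Stationarity (grad_x L = 0): Q x + c + A^T lambda = 0.
Primal feasibility: A x = b.

This gives the KKT block system:
  [ Q   A^T ] [ x     ]   [-c ]
  [ A    0  ] [ lambda ] = [ b ]

Solving the linear system:
  x*      = (2.25, -2.0577, -2.0449)
  lambda* = (4.0513)
  f(x*)   = 41.8045

x* = (2.25, -2.0577, -2.0449), lambda* = (4.0513)


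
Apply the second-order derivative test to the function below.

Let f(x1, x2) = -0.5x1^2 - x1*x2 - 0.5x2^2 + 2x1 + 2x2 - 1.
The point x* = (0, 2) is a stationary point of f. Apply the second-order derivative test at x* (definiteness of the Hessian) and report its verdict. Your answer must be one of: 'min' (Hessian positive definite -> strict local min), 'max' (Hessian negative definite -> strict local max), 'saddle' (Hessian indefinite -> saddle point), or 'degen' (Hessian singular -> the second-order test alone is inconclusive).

Compute the Hessian H = grad^2 f:
  H = [[-1, -1], [-1, -1]]
Verify stationarity: grad f(x*) = H x* + g = (0, 0).
Eigenvalues of H: -2, 0.
H has a zero eigenvalue (singular; negative semidefinite but not definite), so H is neither positive definite, negative definite, nor indefinite. The second-order test alone is inconclusive -> degen.
(Indeed, f is constant along the null direction of H through x*, so x* is not a strict local extremum.)

degen


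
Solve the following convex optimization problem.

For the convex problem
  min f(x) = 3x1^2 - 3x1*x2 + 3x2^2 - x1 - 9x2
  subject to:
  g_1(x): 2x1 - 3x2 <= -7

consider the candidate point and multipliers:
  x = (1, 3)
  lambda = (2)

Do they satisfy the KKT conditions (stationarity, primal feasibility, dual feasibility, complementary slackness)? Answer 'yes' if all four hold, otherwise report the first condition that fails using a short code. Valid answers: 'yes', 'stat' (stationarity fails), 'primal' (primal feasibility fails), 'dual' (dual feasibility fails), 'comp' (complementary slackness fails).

Gradient of f: grad f(x) = Q x + c = (-4, 6)
Constraint values g_i(x) = a_i^T x - b_i:
  g_1((1, 3)) = 0
Stationarity residual: grad f(x) + sum_i lambda_i a_i = (0, 0)
  -> stationarity OK
Primal feasibility (all g_i <= 0): OK
Dual feasibility (all lambda_i >= 0): OK
Complementary slackness (lambda_i * g_i(x) = 0 for all i): OK

Verdict: yes, KKT holds.

yes


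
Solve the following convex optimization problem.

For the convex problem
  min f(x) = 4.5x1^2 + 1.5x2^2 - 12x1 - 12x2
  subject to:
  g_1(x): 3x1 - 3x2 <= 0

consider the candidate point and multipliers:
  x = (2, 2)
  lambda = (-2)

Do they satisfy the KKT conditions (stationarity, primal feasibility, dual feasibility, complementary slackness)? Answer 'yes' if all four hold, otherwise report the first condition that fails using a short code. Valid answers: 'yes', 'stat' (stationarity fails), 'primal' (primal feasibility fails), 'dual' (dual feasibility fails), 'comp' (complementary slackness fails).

Gradient of f: grad f(x) = Q x + c = (6, -6)
Constraint values g_i(x) = a_i^T x - b_i:
  g_1((2, 2)) = 0
Stationarity residual: grad f(x) + sum_i lambda_i a_i = (0, 0)
  -> stationarity OK
Primal feasibility (all g_i <= 0): OK
Dual feasibility (all lambda_i >= 0): FAILS
Complementary slackness (lambda_i * g_i(x) = 0 for all i): OK

Verdict: the first failing condition is dual_feasibility -> dual.

dual


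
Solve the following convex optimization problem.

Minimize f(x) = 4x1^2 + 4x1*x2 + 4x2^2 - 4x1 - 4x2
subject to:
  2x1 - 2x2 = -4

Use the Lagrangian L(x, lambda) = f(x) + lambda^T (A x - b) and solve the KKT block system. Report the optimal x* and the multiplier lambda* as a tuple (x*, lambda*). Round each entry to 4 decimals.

Form the Lagrangian:
  L(x, lambda) = (1/2) x^T Q x + c^T x + lambda^T (A x - b)
Stationarity (grad_x L = 0): Q x + c + A^T lambda = 0.
Primal feasibility: A x = b.

This gives the KKT block system:
  [ Q   A^T ] [ x     ]   [-c ]
  [ A    0  ] [ lambda ] = [ b ]

Solving the linear system:
  x*      = (-0.6667, 1.3333)
  lambda* = (2)
  f(x*)   = 2.6667

x* = (-0.6667, 1.3333), lambda* = (2)


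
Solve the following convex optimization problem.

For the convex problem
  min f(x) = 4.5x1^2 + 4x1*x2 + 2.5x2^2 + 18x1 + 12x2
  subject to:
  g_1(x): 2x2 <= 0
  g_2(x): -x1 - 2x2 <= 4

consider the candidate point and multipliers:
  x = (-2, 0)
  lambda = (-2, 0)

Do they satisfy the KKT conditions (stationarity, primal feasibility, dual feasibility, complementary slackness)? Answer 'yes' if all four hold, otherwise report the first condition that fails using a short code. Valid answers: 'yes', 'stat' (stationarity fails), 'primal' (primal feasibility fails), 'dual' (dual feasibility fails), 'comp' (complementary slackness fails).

Gradient of f: grad f(x) = Q x + c = (0, 4)
Constraint values g_i(x) = a_i^T x - b_i:
  g_1((-2, 0)) = 0
  g_2((-2, 0)) = -2
Stationarity residual: grad f(x) + sum_i lambda_i a_i = (0, 0)
  -> stationarity OK
Primal feasibility (all g_i <= 0): OK
Dual feasibility (all lambda_i >= 0): FAILS
Complementary slackness (lambda_i * g_i(x) = 0 for all i): OK

Verdict: the first failing condition is dual_feasibility -> dual.

dual


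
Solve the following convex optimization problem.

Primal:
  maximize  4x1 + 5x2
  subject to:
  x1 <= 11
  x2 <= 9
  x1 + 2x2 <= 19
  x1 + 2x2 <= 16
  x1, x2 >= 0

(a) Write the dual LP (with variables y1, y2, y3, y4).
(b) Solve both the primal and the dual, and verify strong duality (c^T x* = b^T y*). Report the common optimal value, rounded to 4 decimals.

The standard primal-dual pair for 'max c^T x s.t. A x <= b, x >= 0' is:
  Dual:  min b^T y  s.t.  A^T y >= c,  y >= 0.

So the dual LP is:
  minimize  11y1 + 9y2 + 19y3 + 16y4
  subject to:
    y1 + y3 + y4 >= 4
    y2 + 2y3 + 2y4 >= 5
    y1, y2, y3, y4 >= 0

Solving the primal: x* = (11, 2.5).
  primal value c^T x* = 56.5.
Solving the dual: y* = (1.5, 0, 0, 2.5).
  dual value b^T y* = 56.5.
Strong duality: c^T x* = b^T y*. Confirmed.

56.5


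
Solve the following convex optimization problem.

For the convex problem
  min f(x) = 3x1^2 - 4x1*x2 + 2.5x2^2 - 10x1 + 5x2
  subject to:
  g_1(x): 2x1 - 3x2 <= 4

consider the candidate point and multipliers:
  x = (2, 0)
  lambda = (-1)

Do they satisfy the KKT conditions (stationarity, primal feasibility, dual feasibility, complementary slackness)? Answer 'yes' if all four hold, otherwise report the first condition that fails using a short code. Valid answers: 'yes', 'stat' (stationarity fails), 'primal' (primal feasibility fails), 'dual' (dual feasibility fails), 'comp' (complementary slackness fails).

Gradient of f: grad f(x) = Q x + c = (2, -3)
Constraint values g_i(x) = a_i^T x - b_i:
  g_1((2, 0)) = 0
Stationarity residual: grad f(x) + sum_i lambda_i a_i = (0, 0)
  -> stationarity OK
Primal feasibility (all g_i <= 0): OK
Dual feasibility (all lambda_i >= 0): FAILS
Complementary slackness (lambda_i * g_i(x) = 0 for all i): OK

Verdict: the first failing condition is dual_feasibility -> dual.

dual


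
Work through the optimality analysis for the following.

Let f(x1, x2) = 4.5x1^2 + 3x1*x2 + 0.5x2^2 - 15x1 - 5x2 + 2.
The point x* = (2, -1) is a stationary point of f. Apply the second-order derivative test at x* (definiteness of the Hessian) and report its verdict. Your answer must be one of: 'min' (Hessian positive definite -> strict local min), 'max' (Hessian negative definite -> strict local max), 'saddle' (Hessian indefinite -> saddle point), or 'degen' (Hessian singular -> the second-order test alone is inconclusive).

Compute the Hessian H = grad^2 f:
  H = [[9, 3], [3, 1]]
Verify stationarity: grad f(x*) = H x* + g = (0, 0).
Eigenvalues of H: 0, 10.
H has a zero eigenvalue (singular; positive semidefinite but not definite), so H is neither positive definite, negative definite, nor indefinite. The second-order test alone is inconclusive -> degen.
(Indeed, f is constant along the null direction of H through x*, so x* is not a strict local extremum.)

degen


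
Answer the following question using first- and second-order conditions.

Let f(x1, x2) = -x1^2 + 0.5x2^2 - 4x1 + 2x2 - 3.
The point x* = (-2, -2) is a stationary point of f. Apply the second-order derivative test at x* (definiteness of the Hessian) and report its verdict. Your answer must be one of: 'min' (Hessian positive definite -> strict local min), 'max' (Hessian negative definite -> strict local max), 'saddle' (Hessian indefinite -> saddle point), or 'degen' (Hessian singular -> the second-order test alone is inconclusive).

Compute the Hessian H = grad^2 f:
  H = [[-2, 0], [0, 1]]
Verify stationarity: grad f(x*) = H x* + g = (0, 0).
Eigenvalues of H: -2, 1.
Eigenvalues have mixed signs, so H is indefinite -> x* is a saddle point.

saddle


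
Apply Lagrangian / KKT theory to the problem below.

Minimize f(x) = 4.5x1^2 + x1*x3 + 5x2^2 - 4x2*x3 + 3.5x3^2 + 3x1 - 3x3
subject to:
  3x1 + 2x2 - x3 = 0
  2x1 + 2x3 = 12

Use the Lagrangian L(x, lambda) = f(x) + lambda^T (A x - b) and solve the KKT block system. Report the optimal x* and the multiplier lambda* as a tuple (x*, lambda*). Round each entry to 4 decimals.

Form the Lagrangian:
  L(x, lambda) = (1/2) x^T Q x + c^T x + lambda^T (A x - b)
Stationarity (grad_x L = 0): Q x + c + A^T lambda = 0.
Primal feasibility: A x = b.

This gives the KKT block system:
  [ Q   A^T ] [ x     ]   [-c ]
  [ A    0  ] [ lambda ] = [ b ]

Solving the linear system:
  x*      = (0.7895, 1.4211, 5.2105)
  lambda* = (3.3158, -12.6316)
  f(x*)   = 69.1579

x* = (0.7895, 1.4211, 5.2105), lambda* = (3.3158, -12.6316)


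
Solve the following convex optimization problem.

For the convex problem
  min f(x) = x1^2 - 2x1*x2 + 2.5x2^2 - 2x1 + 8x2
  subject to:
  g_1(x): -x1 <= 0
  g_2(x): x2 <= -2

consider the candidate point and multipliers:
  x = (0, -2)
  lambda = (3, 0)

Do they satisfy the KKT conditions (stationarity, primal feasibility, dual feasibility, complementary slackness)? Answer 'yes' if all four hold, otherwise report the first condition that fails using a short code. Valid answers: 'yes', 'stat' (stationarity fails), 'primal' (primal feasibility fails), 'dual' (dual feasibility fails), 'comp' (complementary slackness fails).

Gradient of f: grad f(x) = Q x + c = (2, -2)
Constraint values g_i(x) = a_i^T x - b_i:
  g_1((0, -2)) = 0
  g_2((0, -2)) = 0
Stationarity residual: grad f(x) + sum_i lambda_i a_i = (-1, -2)
  -> stationarity FAILS
Primal feasibility (all g_i <= 0): OK
Dual feasibility (all lambda_i >= 0): OK
Complementary slackness (lambda_i * g_i(x) = 0 for all i): OK

Verdict: the first failing condition is stationarity -> stat.

stat


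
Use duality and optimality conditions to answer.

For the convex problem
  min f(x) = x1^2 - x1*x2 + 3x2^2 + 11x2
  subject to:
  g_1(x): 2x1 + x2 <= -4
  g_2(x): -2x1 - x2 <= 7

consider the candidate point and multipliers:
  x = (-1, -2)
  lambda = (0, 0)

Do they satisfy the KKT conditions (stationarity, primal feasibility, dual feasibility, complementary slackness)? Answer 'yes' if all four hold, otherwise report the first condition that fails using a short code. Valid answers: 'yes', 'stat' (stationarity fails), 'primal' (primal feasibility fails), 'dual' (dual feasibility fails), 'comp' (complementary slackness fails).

Gradient of f: grad f(x) = Q x + c = (0, 0)
Constraint values g_i(x) = a_i^T x - b_i:
  g_1((-1, -2)) = 0
  g_2((-1, -2)) = -3
Stationarity residual: grad f(x) + sum_i lambda_i a_i = (0, 0)
  -> stationarity OK
Primal feasibility (all g_i <= 0): OK
Dual feasibility (all lambda_i >= 0): OK
Complementary slackness (lambda_i * g_i(x) = 0 for all i): OK

Verdict: yes, KKT holds.

yes


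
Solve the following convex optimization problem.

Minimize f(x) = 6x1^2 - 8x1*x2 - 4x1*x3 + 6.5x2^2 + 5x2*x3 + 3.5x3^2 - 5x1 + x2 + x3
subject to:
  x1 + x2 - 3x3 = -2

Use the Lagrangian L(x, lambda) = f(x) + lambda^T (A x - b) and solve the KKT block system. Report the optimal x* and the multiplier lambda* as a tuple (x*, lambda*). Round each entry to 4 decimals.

Form the Lagrangian:
  L(x, lambda) = (1/2) x^T Q x + c^T x + lambda^T (A x - b)
Stationarity (grad_x L = 0): Q x + c + A^T lambda = 0.
Primal feasibility: A x = b.

This gives the KKT block system:
  [ Q   A^T ] [ x     ]   [-c ]
  [ A    0  ] [ lambda ] = [ b ]

Solving the linear system:
  x*      = (0.446, -0.1841, 0.754)
  lambda* = (1.1912)
  f(x*)   = 0.3611

x* = (0.446, -0.1841, 0.754), lambda* = (1.1912)


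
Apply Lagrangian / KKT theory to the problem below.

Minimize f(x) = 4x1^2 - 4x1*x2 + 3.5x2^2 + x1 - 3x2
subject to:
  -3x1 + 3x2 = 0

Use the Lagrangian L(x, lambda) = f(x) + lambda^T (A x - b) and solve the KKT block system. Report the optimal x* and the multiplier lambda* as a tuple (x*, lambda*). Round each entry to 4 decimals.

Form the Lagrangian:
  L(x, lambda) = (1/2) x^T Q x + c^T x + lambda^T (A x - b)
Stationarity (grad_x L = 0): Q x + c + A^T lambda = 0.
Primal feasibility: A x = b.

This gives the KKT block system:
  [ Q   A^T ] [ x     ]   [-c ]
  [ A    0  ] [ lambda ] = [ b ]

Solving the linear system:
  x*      = (0.2857, 0.2857)
  lambda* = (0.7143)
  f(x*)   = -0.2857

x* = (0.2857, 0.2857), lambda* = (0.7143)


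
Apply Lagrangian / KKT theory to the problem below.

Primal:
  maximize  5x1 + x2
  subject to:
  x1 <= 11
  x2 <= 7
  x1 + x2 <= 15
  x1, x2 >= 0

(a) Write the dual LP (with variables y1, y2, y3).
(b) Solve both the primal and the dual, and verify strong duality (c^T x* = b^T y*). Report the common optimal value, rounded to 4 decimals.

The standard primal-dual pair for 'max c^T x s.t. A x <= b, x >= 0' is:
  Dual:  min b^T y  s.t.  A^T y >= c,  y >= 0.

So the dual LP is:
  minimize  11y1 + 7y2 + 15y3
  subject to:
    y1 + y3 >= 5
    y2 + y3 >= 1
    y1, y2, y3 >= 0

Solving the primal: x* = (11, 4).
  primal value c^T x* = 59.
Solving the dual: y* = (4, 0, 1).
  dual value b^T y* = 59.
Strong duality: c^T x* = b^T y*. Confirmed.

59


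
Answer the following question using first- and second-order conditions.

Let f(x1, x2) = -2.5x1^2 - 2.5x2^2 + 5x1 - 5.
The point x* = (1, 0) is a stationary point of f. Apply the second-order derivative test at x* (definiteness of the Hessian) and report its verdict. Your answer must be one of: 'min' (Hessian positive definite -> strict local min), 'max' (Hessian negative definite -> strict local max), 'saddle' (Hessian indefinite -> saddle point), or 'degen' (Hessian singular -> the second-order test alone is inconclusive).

Compute the Hessian H = grad^2 f:
  H = [[-5, 0], [0, -5]]
Verify stationarity: grad f(x*) = H x* + g = (0, 0).
Eigenvalues of H: -5, -5.
Both eigenvalues < 0, so H is negative definite -> x* is a strict local max.

max
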